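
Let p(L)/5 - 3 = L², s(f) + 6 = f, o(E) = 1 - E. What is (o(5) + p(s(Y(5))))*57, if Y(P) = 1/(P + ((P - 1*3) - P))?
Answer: 36993/4 ≈ 9248.3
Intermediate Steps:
Y(P) = 1/(-3 + P) (Y(P) = 1/(P + ((P - 3) - P)) = 1/(P + ((-3 + P) - P)) = 1/(P - 3) = 1/(-3 + P))
s(f) = -6 + f
p(L) = 15 + 5*L²
(o(5) + p(s(Y(5))))*57 = ((1 - 1*5) + (15 + 5*(-6 + 1/(-3 + 5))²))*57 = ((1 - 5) + (15 + 5*(-6 + 1/2)²))*57 = (-4 + (15 + 5*(-6 + ½)²))*57 = (-4 + (15 + 5*(-11/2)²))*57 = (-4 + (15 + 5*(121/4)))*57 = (-4 + (15 + 605/4))*57 = (-4 + 665/4)*57 = (649/4)*57 = 36993/4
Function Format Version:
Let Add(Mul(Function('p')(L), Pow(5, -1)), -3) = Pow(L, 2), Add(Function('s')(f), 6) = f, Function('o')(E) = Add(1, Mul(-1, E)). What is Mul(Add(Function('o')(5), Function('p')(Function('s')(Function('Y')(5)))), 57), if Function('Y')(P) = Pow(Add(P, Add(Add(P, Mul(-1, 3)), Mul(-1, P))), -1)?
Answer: Rational(36993, 4) ≈ 9248.3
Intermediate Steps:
Function('Y')(P) = Pow(Add(-3, P), -1) (Function('Y')(P) = Pow(Add(P, Add(Add(P, -3), Mul(-1, P))), -1) = Pow(Add(P, Add(Add(-3, P), Mul(-1, P))), -1) = Pow(Add(P, -3), -1) = Pow(Add(-3, P), -1))
Function('s')(f) = Add(-6, f)
Function('p')(L) = Add(15, Mul(5, Pow(L, 2)))
Mul(Add(Function('o')(5), Function('p')(Function('s')(Function('Y')(5)))), 57) = Mul(Add(Add(1, Mul(-1, 5)), Add(15, Mul(5, Pow(Add(-6, Pow(Add(-3, 5), -1)), 2)))), 57) = Mul(Add(Add(1, -5), Add(15, Mul(5, Pow(Add(-6, Pow(2, -1)), 2)))), 57) = Mul(Add(-4, Add(15, Mul(5, Pow(Add(-6, Rational(1, 2)), 2)))), 57) = Mul(Add(-4, Add(15, Mul(5, Pow(Rational(-11, 2), 2)))), 57) = Mul(Add(-4, Add(15, Mul(5, Rational(121, 4)))), 57) = Mul(Add(-4, Add(15, Rational(605, 4))), 57) = Mul(Add(-4, Rational(665, 4)), 57) = Mul(Rational(649, 4), 57) = Rational(36993, 4)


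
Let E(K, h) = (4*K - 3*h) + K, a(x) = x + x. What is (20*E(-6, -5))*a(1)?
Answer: -600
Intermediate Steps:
a(x) = 2*x
E(K, h) = -3*h + 5*K (E(K, h) = (-3*h + 4*K) + K = -3*h + 5*K)
(20*E(-6, -5))*a(1) = (20*(-3*(-5) + 5*(-6)))*(2*1) = (20*(15 - 30))*2 = (20*(-15))*2 = -300*2 = -600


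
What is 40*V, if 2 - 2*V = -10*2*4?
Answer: 1640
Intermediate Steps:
V = 41 (V = 1 - (-10*2)*4/2 = 1 - (-10)*4 = 1 - ½*(-80) = 1 + 40 = 41)
40*V = 40*41 = 1640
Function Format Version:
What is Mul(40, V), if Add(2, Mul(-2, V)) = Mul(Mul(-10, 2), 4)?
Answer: 1640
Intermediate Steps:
V = 41 (V = Add(1, Mul(Rational(-1, 2), Mul(Mul(-10, 2), 4))) = Add(1, Mul(Rational(-1, 2), Mul(-20, 4))) = Add(1, Mul(Rational(-1, 2), -80)) = Add(1, 40) = 41)
Mul(40, V) = Mul(40, 41) = 1640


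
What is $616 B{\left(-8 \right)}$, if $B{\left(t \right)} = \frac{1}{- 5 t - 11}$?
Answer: $\frac{616}{29} \approx 21.241$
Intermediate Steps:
$B{\left(t \right)} = \frac{1}{-11 - 5 t}$
$616 B{\left(-8 \right)} = 616 \left(- \frac{1}{11 + 5 \left(-8\right)}\right) = 616 \left(- \frac{1}{11 - 40}\right) = 616 \left(- \frac{1}{-29}\right) = 616 \left(\left(-1\right) \left(- \frac{1}{29}\right)\right) = 616 \cdot \frac{1}{29} = \frac{616}{29}$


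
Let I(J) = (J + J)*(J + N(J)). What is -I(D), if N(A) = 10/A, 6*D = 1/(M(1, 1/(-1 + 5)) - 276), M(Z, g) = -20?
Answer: -31541761/1577088 ≈ -20.000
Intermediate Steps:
D = -1/1776 (D = 1/(6*(-20 - 276)) = (⅙)/(-296) = (⅙)*(-1/296) = -1/1776 ≈ -0.00056306)
I(J) = 2*J*(J + 10/J) (I(J) = (J + J)*(J + 10/J) = (2*J)*(J + 10/J) = 2*J*(J + 10/J))
-I(D) = -(20 + 2*(-1/1776)²) = -(20 + 2*(1/3154176)) = -(20 + 1/1577088) = -1*31541761/1577088 = -31541761/1577088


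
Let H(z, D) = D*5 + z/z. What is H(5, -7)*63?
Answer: -2142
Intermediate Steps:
H(z, D) = 1 + 5*D (H(z, D) = 5*D + 1 = 1 + 5*D)
H(5, -7)*63 = (1 + 5*(-7))*63 = (1 - 35)*63 = -34*63 = -2142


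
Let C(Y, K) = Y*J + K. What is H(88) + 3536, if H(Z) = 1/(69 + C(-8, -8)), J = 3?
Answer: 130833/37 ≈ 3536.0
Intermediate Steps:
C(Y, K) = K + 3*Y (C(Y, K) = Y*3 + K = 3*Y + K = K + 3*Y)
H(Z) = 1/37 (H(Z) = 1/(69 + (-8 + 3*(-8))) = 1/(69 + (-8 - 24)) = 1/(69 - 32) = 1/37)
H(88) + 3536 = 1/37 + 3536 = 130833/37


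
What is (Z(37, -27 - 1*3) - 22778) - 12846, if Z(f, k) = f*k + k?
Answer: -36764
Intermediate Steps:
Z(f, k) = k + f*k
(Z(37, -27 - 1*3) - 22778) - 12846 = ((-27 - 1*3)*(1 + 37) - 22778) - 12846 = ((-27 - 3)*38 - 22778) - 12846 = (-30*38 - 22778) - 12846 = (-1140 - 22778) - 12846 = -23918 - 12846 = -36764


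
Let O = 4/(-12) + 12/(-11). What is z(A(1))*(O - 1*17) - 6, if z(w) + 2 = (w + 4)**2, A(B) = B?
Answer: -14182/33 ≈ -429.76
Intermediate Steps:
z(w) = -2 + (4 + w)**2 (z(w) = -2 + (w + 4)**2 = -2 + (4 + w)**2)
O = -47/33 (O = 4*(-1/12) + 12*(-1/11) = -1/3 - 12/11 = -47/33 ≈ -1.4242)
z(A(1))*(O - 1*17) - 6 = (-2 + (4 + 1)**2)*(-47/33 - 1*17) - 6 = (-2 + 5**2)*(-47/33 - 17) - 6 = (-2 + 25)*(-608/33) - 6 = 23*(-608/33) - 6 = -13984/33 - 6 = -14182/33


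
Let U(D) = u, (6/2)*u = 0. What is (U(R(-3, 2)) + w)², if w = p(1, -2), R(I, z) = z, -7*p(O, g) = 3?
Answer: 9/49 ≈ 0.18367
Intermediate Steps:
p(O, g) = -3/7 (p(O, g) = -⅐*3 = -3/7)
u = 0 (u = (⅓)*0 = 0)
w = -3/7 ≈ -0.42857
U(D) = 0
(U(R(-3, 2)) + w)² = (0 - 3/7)² = (-3/7)² = 9/49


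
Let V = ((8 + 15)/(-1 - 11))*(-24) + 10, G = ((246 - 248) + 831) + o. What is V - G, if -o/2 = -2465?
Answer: -5703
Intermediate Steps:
o = 4930 (o = -2*(-2465) = 4930)
G = 5759 (G = ((246 - 248) + 831) + 4930 = (-2 + 831) + 4930 = 829 + 4930 = 5759)
V = 56 (V = (23/(-12))*(-24) + 10 = (23*(-1/12))*(-24) + 10 = -23/12*(-24) + 10 = 46 + 10 = 56)
V - G = 56 - 1*5759 = 56 - 5759 = -5703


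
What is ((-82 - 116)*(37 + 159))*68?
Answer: -2638944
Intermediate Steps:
((-82 - 116)*(37 + 159))*68 = -198*196*68 = -38808*68 = -2638944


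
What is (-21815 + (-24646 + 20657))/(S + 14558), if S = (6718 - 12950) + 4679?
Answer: -25804/13005 ≈ -1.9842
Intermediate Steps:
S = -1553 (S = -6232 + 4679 = -1553)
(-21815 + (-24646 + 20657))/(S + 14558) = (-21815 + (-24646 + 20657))/(-1553 + 14558) = (-21815 - 3989)/13005 = -25804*1/13005 = -25804/13005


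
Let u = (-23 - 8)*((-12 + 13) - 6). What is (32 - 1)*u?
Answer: 4805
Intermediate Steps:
u = 155 (u = -31*(1 - 6) = -31*(-5) = 155)
(32 - 1)*u = (32 - 1)*155 = 31*155 = 4805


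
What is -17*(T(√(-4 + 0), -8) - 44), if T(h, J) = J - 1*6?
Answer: 986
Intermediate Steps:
T(h, J) = -6 + J (T(h, J) = J - 6 = -6 + J)
-17*(T(√(-4 + 0), -8) - 44) = -17*((-6 - 8) - 44) = -17*(-14 - 44) = -17*(-58) = 986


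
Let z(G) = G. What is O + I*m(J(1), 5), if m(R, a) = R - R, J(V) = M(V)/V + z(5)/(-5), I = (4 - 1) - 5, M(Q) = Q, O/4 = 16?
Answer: 64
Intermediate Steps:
O = 64 (O = 4*16 = 64)
I = -2 (I = 3 - 5 = -2)
J(V) = 0 (J(V) = V/V + 5/(-5) = 1 + 5*(-⅕) = 1 - 1 = 0)
m(R, a) = 0
O + I*m(J(1), 5) = 64 - 2*0 = 64 + 0 = 64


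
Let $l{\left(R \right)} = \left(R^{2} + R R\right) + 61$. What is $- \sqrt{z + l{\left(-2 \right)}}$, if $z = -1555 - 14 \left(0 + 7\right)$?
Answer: $- 12 i \sqrt{11} \approx - 39.799 i$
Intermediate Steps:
$l{\left(R \right)} = 61 + 2 R^{2}$ ($l{\left(R \right)} = \left(R^{2} + R^{2}\right) + 61 = 2 R^{2} + 61 = 61 + 2 R^{2}$)
$z = -1653$ ($z = -1555 - 98 = -1653$)
$- \sqrt{z + l{\left(-2 \right)}} = - \sqrt{-1653 + \left(61 + 2 \left(-2\right)^{2}\right)} = - \sqrt{-1653 + \left(61 + 2 \cdot 4\right)} = - \sqrt{-1653 + \left(61 + 8\right)} = - \sqrt{-1653 + 69} = - \sqrt{-1584} = - 12 i \sqrt{11}$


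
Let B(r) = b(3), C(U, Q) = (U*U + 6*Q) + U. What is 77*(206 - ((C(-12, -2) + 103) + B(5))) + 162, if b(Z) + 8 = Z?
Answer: -762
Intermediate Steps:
b(Z) = -8 + Z
C(U, Q) = U + U**2 + 6*Q (C(U, Q) = (U**2 + 6*Q) + U = U + U**2 + 6*Q)
B(r) = -5 (B(r) = -8 + 3 = -5)
77*(206 - ((C(-12, -2) + 103) + B(5))) + 162 = 77*(206 - (((-12 + (-12)**2 + 6*(-2)) + 103) - 5)) + 162 = 77*(206 - (((-12 + 144 - 12) + 103) - 5)) + 162 = 77*(206 - ((120 + 103) - 5)) + 162 = 77*(206 - (223 - 5)) + 162 = 77*(206 - 1*218) + 162 = 77*(206 - 218) + 162 = 77*(-12) + 162 = -924 + 162 = -762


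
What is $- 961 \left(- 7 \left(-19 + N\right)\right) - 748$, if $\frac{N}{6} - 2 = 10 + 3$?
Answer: $476869$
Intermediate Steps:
$N = 90$ ($N = 12 + 6 \left(10 + 3\right) = 12 + 6 \cdot 13 = 12 + 78 = 90$)
$- 961 \left(- 7 \left(-19 + N\right)\right) - 748 = - 961 \left(- 7 \left(-19 + 90\right)\right) - 748 = - 961 \left(\left(-7\right) 71\right) - 748 = \left(-961\right) \left(-497\right) - 748 = 477617 - 748 = 476869$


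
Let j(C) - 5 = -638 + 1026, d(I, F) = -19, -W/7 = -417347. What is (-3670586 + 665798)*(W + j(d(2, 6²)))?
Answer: -8779455683736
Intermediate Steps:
W = 2921429 (W = -7*(-417347) = 2921429)
j(C) = 393 (j(C) = 5 + (-638 + 1026) = 5 + 388 = 393)
(-3670586 + 665798)*(W + j(d(2, 6²))) = (-3670586 + 665798)*(2921429 + 393) = -3004788*2921822 = -8779455683736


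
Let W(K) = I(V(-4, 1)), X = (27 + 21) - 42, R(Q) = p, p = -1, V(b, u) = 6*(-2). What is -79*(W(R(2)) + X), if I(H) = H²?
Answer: -11850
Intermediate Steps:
V(b, u) = -12
R(Q) = -1
X = 6 (X = 48 - 42 = 6)
W(K) = 144 (W(K) = (-12)² = 144)
-79*(W(R(2)) + X) = -79*(144 + 6) = -79*150 = -11850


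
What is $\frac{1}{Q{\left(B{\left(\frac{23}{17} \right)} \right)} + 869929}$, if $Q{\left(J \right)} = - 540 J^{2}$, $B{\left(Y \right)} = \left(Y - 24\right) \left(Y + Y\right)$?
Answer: $- \frac{83521}{96710473991} \approx -8.6362 \cdot 10^{-7}$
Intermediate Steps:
$B{\left(Y \right)} = 2 Y \left(-24 + Y\right)$ ($B{\left(Y \right)} = \left(-24 + Y\right) 2 Y = 2 Y \left(-24 + Y\right)$)
$\frac{1}{Q{\left(B{\left(\frac{23}{17} \right)} \right)} + 869929} = \frac{1}{- 540 \left(2 \cdot \frac{23}{17} \left(-24 + \frac{23}{17}\right)\right)^{2} + 869929} = \frac{1}{- 540 \left(2 \cdot \frac{23}{17} \left(- \frac{385}{17}\right)\right)^{2} + 869929} = \frac{1}{- 540 \left(- \frac{17710}{289}\right)^{2} + 869929} = \frac{1}{\left(-540\right) \frac{313644100}{83521} + 869929} = \frac{1}{- \frac{169367814000}{83521} + 869929} = \frac{1}{- \frac{96710473991}{83521}} = - \frac{83521}{96710473991}$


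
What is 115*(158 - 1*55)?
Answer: 11845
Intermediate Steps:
115*(158 - 1*55) = 115*(158 - 55) = 115*103 = 11845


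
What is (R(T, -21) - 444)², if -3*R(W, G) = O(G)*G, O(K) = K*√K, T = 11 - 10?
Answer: -256653 + 130536*I*√21 ≈ -2.5665e+5 + 5.9819e+5*I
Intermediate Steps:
T = 1
O(K) = K^(3/2)
R(W, G) = -G^(5/2)/3 (R(W, G) = -G^(3/2)*G/3 = -G^(5/2)/3)
(R(T, -21) - 444)² = (-147*I*√21 - 444)² = (-444 - 147*I*√21)²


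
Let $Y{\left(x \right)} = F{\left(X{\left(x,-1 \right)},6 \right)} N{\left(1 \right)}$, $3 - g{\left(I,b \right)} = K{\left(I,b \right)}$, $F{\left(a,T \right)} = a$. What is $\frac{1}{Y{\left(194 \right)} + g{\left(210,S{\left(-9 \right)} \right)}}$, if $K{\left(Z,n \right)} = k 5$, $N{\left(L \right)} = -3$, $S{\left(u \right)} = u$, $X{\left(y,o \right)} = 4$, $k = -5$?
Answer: $\frac{1}{16} \approx 0.0625$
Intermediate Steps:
$K{\left(Z,n \right)} = -25$ ($K{\left(Z,n \right)} = \left(-5\right) 5 = -25$)
$g{\left(I,b \right)} = 28$ ($g{\left(I,b \right)} = 3 - -25 = 3 + 25 = 28$)
$Y{\left(x \right)} = -12$ ($Y{\left(x \right)} = 4 \left(-3\right) = -12$)
$\frac{1}{Y{\left(194 \right)} + g{\left(210,S{\left(-9 \right)} \right)}} = \frac{1}{-12 + 28} = \frac{1}{16}$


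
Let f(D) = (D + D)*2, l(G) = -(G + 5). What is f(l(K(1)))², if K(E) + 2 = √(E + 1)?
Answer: 176 + 96*√2 ≈ 311.76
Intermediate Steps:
K(E) = -2 + √(1 + E) (K(E) = -2 + √(E + 1) = -2 + √(1 + E))
l(G) = -5 - G (l(G) = -(5 + G) = -5 - G)
f(D) = 4*D (f(D) = (2*D)*2 = 4*D)
f(l(K(1)))² = (4*(-5 - (-2 + √(1 + 1))))² = (4*(-5 - (-2 + √2)))² = (4*(-5 + (2 - √2)))² = (4*(-3 - √2))² = (-12 - 4*√2)²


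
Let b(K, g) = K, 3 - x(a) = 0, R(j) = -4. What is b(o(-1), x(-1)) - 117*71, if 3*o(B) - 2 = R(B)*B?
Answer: -8305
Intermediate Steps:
x(a) = 3 (x(a) = 3 - 1*0 = 3 + 0 = 3)
o(B) = ⅔ - 4*B/3 (o(B) = ⅔ + (-4*B)/3 = ⅔ - 4*B/3)
b(o(-1), x(-1)) - 117*71 = (⅔ - 4/3*(-1)) - 117*71 = (⅔ + 4/3) - 8307 = 2 - 8307 = -8305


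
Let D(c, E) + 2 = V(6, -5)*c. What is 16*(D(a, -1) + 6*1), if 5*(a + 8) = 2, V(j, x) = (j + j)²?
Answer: -87232/5 ≈ -17446.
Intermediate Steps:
V(j, x) = 4*j² (V(j, x) = (2*j)² = 4*j²)
a = -38/5 (a = -8 + (⅕)*2 = -8 + ⅖ = -38/5 ≈ -7.6000)
D(c, E) = -2 + 144*c (D(c, E) = -2 + (4*6²)*c = -2 + (4*36)*c = -2 + 144*c)
16*(D(a, -1) + 6*1) = 16*((-2 + 144*(-38/5)) + 6*1) = 16*((-2 - 5472/5) + 6) = 16*(-5482/5 + 6) = 16*(-5452/5) = -87232/5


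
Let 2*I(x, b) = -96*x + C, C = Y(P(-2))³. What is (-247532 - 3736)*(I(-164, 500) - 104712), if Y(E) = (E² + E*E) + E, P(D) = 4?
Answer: 18471213216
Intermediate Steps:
Y(E) = E + 2*E² (Y(E) = (E² + E²) + E = 2*E² + E = E + 2*E²)
C = 46656 (C = (4*(1 + 2*4))³ = (4*(1 + 8))³ = (4*9)³ = 36³ = 46656)
I(x, b) = 23328 - 48*x (I(x, b) = (-96*x + 46656)/2 = (46656 - 96*x)/2 = 23328 - 48*x)
(-247532 - 3736)*(I(-164, 500) - 104712) = (-247532 - 3736)*((23328 - 48*(-164)) - 104712) = -251268*((23328 + 7872) - 104712) = -251268*(31200 - 104712) = -251268*(-73512) = 18471213216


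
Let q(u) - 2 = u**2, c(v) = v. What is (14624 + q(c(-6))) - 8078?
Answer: 6584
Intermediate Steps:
q(u) = 2 + u**2
(14624 + q(c(-6))) - 8078 = (14624 + (2 + (-6)**2)) - 8078 = (14624 + (2 + 36)) - 8078 = (14624 + 38) - 8078 = 14662 - 8078 = 6584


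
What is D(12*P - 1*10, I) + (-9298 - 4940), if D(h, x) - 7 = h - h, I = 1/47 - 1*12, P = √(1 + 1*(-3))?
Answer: -14231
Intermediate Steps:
P = I*√2 (P = √(1 - 3) = √(-2) = I*√2 ≈ 1.4142*I)
I = -563/47 (I = 1/47 - 12 = -563/47 ≈ -11.979)
D(h, x) = 7 (D(h, x) = 7 + (h - h) = 7 + 0 = 7)
D(12*P - 1*10, I) + (-9298 - 4940) = 7 + (-9298 - 4940) = 7 - 14238 = -14231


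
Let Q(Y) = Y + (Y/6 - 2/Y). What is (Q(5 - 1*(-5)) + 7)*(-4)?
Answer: -1108/15 ≈ -73.867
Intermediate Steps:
Q(Y) = -2/Y + 7*Y/6 (Q(Y) = Y + (Y*(⅙) - 2/Y) = Y + (Y/6 - 2/Y) = Y + (-2/Y + Y/6) = -2/Y + 7*Y/6)
(Q(5 - 1*(-5)) + 7)*(-4) = ((-2/(5 - 1*(-5)) + 7*(5 - 1*(-5))/6) + 7)*(-4) = ((-2/(5 + 5) + 7*(5 + 5)/6) + 7)*(-4) = ((-2/10 + (7/6)*10) + 7)*(-4) = ((-2*⅒ + 35/3) + 7)*(-4) = ((-⅕ + 35/3) + 7)*(-4) = (172/15 + 7)*(-4) = (277/15)*(-4) = -1108/15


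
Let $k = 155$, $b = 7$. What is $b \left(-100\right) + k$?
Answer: $-545$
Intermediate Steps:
$b \left(-100\right) + k = 7 \left(-100\right) + 155 = -700 + 155 = -545$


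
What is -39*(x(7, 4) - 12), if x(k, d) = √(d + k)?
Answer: 468 - 39*√11 ≈ 338.65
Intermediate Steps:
-39*(x(7, 4) - 12) = -39*(√(4 + 7) - 12) = -39*(√11 - 12) = -39*(-12 + √11) = 468 - 39*√11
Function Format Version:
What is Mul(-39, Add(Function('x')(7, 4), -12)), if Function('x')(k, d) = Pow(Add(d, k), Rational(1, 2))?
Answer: Add(468, Mul(-39, Pow(11, Rational(1, 2)))) ≈ 338.65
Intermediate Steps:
Mul(-39, Add(Function('x')(7, 4), -12)) = Mul(-39, Add(Pow(Add(4, 7), Rational(1, 2)), -12)) = Mul(-39, Add(Pow(11, Rational(1, 2)), -12)) = Mul(-39, Add(-12, Pow(11, Rational(1, 2)))) = Add(468, Mul(-39, Pow(11, Rational(1, 2))))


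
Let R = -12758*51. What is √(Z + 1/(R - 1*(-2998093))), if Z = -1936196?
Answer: I*√10669313337788780665/2347435 ≈ 1391.5*I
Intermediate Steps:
R = -650658
√(Z + 1/(R - 1*(-2998093))) = √(-1936196 + 1/(-650658 - 1*(-2998093))) = √(-1936196 + 1/(-650658 + 2998093)) = √(-1936196 + 1/2347435) = √(-4545094257259/2347435) = I*√10669313337788780665/2347435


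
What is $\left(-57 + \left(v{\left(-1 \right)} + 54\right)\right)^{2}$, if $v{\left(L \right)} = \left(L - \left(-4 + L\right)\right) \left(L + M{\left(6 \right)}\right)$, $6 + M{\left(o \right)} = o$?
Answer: $49$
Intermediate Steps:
$M{\left(o \right)} = -6 + o$
$v{\left(L \right)} = 4 L$ ($v{\left(L \right)} = \left(L - \left(-4 + L\right)\right) \left(L + \left(-6 + 6\right)\right) = 4 \left(L + 0\right) = 4 L$)
$\left(-57 + \left(v{\left(-1 \right)} + 54\right)\right)^{2} = \left(-57 + \left(4 \left(-1\right) + 54\right)\right)^{2} = \left(-57 + \left(-4 + 54\right)\right)^{2} = \left(-57 + 50\right)^{2} = \left(-7\right)^{2} = 49$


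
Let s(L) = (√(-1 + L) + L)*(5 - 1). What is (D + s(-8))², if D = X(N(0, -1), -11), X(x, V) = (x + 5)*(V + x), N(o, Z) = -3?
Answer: 3456 - 1440*I ≈ 3456.0 - 1440.0*I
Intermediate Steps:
X(x, V) = (5 + x)*(V + x)
D = -28 (D = (-3)² + 5*(-11) + 5*(-3) - 11*(-3) = 9 - 55 - 15 + 33 = -28)
s(L) = 4*L + 4*√(-1 + L) (s(L) = (L + √(-1 + L))*4 = 4*L + 4*√(-1 + L))
(D + s(-8))² = (-28 + (4*(-8) + 4*√(-1 - 8)))² = (-28 + (-32 + 4*√(-9)))² = (-28 + (-32 + 4*(3*I)))² = (-28 + (-32 + 12*I))² = (-60 + 12*I)²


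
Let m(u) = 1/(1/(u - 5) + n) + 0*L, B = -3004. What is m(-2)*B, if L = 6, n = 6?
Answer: -21028/41 ≈ -512.88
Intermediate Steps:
m(u) = 1/(6 + 1/(-5 + u)) (m(u) = 1/(1/(u - 5) + 6) + 0*6 = 1/(1/(-5 + u) + 6) + 0 = 1/(6 + 1/(-5 + u)) + 0 = 1/(6 + 1/(-5 + u)))
m(-2)*B = ((-5 - 2)/(-29 + 6*(-2)))*(-3004) = (-7/(-29 - 12))*(-3004) = (-7/(-41))*(-3004) = -1/41*(-7)*(-3004) = (7/41)*(-3004) = -21028/41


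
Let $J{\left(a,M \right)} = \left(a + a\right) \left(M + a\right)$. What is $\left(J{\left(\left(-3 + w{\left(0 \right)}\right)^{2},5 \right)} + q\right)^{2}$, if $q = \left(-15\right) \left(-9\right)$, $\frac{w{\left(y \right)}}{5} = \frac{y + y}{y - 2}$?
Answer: $149769$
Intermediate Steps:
$w{\left(y \right)} = \frac{10 y}{-2 + y}$ ($w{\left(y \right)} = 5 \frac{y + y}{y - 2} = 5 \frac{2 y}{-2 + y} = \frac{10 y}{-2 + y}$)
$J{\left(a,M \right)} = 2 a \left(M + a\right)$
$q = 135$
$\left(J{\left(\left(-3 + w{\left(0 \right)}\right)^{2},5 \right)} + q\right)^{2} = \left(2 \left(-3 + 10 \cdot 0 \frac{1}{-2 + 0}\right)^{2} \left(5 + \left(-3 + 10 \cdot 0 \frac{1}{-2 + 0}\right)^{2}\right) + 135\right)^{2} = \left(2 \left(-3 + 10 \cdot 0 \frac{1}{-2}\right)^{2} \left(5 + \left(-3 + 10 \cdot 0 \frac{1}{-2}\right)^{2}\right) + 135\right)^{2} = \left(2 \left(-3 + 10 \cdot 0 \left(- \frac{1}{2}\right)\right)^{2} \left(5 + \left(-3 + 10 \cdot 0 \left(- \frac{1}{2}\right)\right)^{2}\right) + 135\right)^{2} = \left(2 \left(-3 + 0\right)^{2} \left(5 + \left(-3 + 0\right)^{2}\right) + 135\right)^{2} = \left(2 \left(-3\right)^{2} \left(5 + \left(-3\right)^{2}\right) + 135\right)^{2} = \left(2 \cdot 9 \left(5 + 9\right) + 135\right)^{2} = \left(2 \cdot 9 \cdot 14 + 135\right)^{2} = \left(252 + 135\right)^{2} = 387^{2} = 149769$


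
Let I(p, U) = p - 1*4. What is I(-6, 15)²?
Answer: 100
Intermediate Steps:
I(p, U) = -4 + p (I(p, U) = p - 4 = -4 + p)
I(-6, 15)² = (-4 - 6)² = (-10)² = 100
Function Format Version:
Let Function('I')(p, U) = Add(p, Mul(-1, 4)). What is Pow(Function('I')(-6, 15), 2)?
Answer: 100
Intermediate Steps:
Function('I')(p, U) = Add(-4, p) (Function('I')(p, U) = Add(p, -4) = Add(-4, p))
Pow(Function('I')(-6, 15), 2) = Pow(Add(-4, -6), 2) = Pow(-10, 2) = 100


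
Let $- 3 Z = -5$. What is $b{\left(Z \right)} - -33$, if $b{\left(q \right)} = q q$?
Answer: $\frac{322}{9} \approx 35.778$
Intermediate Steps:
$Z = \frac{5}{3}$ ($Z = \left(- \frac{1}{3}\right) \left(-5\right) = \frac{5}{3} \approx 1.6667$)
$b{\left(q \right)} = q^{2}$
$b{\left(Z \right)} - -33 = \left(\frac{5}{3}\right)^{2} - -33 = \frac{25}{9} + 33 = \frac{322}{9}$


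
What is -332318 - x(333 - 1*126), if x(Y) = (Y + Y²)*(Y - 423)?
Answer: 8967778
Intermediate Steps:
x(Y) = (-423 + Y)*(Y + Y²) (x(Y) = (Y + Y²)*(-423 + Y) = (-423 + Y)*(Y + Y²))
-332318 - x(333 - 1*126) = -332318 - (333 - 1*126)*(-423 + (333 - 1*126)² - 422*(333 - 1*126)) = -332318 - (333 - 126)*(-423 + (333 - 126)² - 422*(333 - 126)) = -332318 - 207*(-423 + 207² - 422*207) = -332318 - 207*(-423 + 42849 - 87354) = -332318 - 207*(-44928) = -332318 - 1*(-9300096) = -332318 + 9300096 = 8967778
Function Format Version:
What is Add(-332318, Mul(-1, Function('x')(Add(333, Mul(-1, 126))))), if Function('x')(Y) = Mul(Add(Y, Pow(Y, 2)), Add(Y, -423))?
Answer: 8967778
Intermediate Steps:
Function('x')(Y) = Mul(Add(-423, Y), Add(Y, Pow(Y, 2))) (Function('x')(Y) = Mul(Add(Y, Pow(Y, 2)), Add(-423, Y)) = Mul(Add(-423, Y), Add(Y, Pow(Y, 2))))
Add(-332318, Mul(-1, Function('x')(Add(333, Mul(-1, 126))))) = Add(-332318, Mul(-1, Mul(Add(333, Mul(-1, 126)), Add(-423, Pow(Add(333, Mul(-1, 126)), 2), Mul(-422, Add(333, Mul(-1, 126))))))) = Add(-332318, Mul(-1, Mul(Add(333, -126), Add(-423, Pow(Add(333, -126), 2), Mul(-422, Add(333, -126)))))) = Add(-332318, Mul(-1, Mul(207, Add(-423, Pow(207, 2), Mul(-422, 207))))) = Add(-332318, Mul(-1, Mul(207, Add(-423, 42849, -87354)))) = Add(-332318, Mul(-1, Mul(207, -44928))) = Add(-332318, Mul(-1, -9300096)) = Add(-332318, 9300096) = 8967778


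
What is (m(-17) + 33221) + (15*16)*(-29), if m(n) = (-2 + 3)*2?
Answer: 26263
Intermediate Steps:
m(n) = 2 (m(n) = 1*2 = 2)
(m(-17) + 33221) + (15*16)*(-29) = (2 + 33221) + (15*16)*(-29) = 33223 + 240*(-29) = 33223 - 6960 = 26263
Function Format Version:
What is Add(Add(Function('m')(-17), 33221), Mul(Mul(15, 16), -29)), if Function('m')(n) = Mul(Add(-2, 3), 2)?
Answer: 26263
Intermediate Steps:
Function('m')(n) = 2 (Function('m')(n) = Mul(1, 2) = 2)
Add(Add(Function('m')(-17), 33221), Mul(Mul(15, 16), -29)) = Add(Add(2, 33221), Mul(Mul(15, 16), -29)) = Add(33223, Mul(240, -29)) = Add(33223, -6960) = 26263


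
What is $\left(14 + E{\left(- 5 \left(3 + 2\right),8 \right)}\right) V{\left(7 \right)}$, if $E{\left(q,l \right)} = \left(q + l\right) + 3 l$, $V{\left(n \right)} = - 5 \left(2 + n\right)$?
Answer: $-945$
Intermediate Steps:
$V{\left(n \right)} = -10 - 5 n$
$E{\left(q,l \right)} = q + 4 l$ ($E{\left(q,l \right)} = \left(l + q\right) + 3 l = q + 4 l$)
$\left(14 + E{\left(- 5 \left(3 + 2\right),8 \right)}\right) V{\left(7 \right)} = \left(14 + \left(- 5 \left(3 + 2\right) + 4 \cdot 8\right)\right) \left(-10 - 35\right) = \left(14 + \left(\left(-5\right) 5 + 32\right)\right) \left(-10 - 35\right) = \left(14 + \left(-25 + 32\right)\right) \left(-45\right) = \left(14 + 7\right) \left(-45\right) = 21 \left(-45\right) = -945$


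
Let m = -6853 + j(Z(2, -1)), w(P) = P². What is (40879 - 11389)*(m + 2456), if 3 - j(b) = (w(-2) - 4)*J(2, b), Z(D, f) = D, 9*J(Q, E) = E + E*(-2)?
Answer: -129579060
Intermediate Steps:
J(Q, E) = -E/9 (J(Q, E) = (E + E*(-2))/9 = (E - 2*E)/9 = (-E)/9 = -E/9)
j(b) = 3 (j(b) = 3 - ((-2)² - 4)*(-b/9) = 3 - (4 - 4)*(-b/9) = 3 - 0*(-b/9) = 3 - 1*0 = 3 + 0 = 3)
m = -6850 (m = -6853 + 3 = -6850)
(40879 - 11389)*(m + 2456) = (40879 - 11389)*(-6850 + 2456) = 29490*(-4394) = -129579060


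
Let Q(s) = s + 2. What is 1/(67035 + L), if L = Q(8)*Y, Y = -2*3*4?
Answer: 1/66795 ≈ 1.4971e-5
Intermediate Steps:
Y = -24 (Y = -6*4 = -24)
Q(s) = 2 + s
L = -240 (L = (2 + 8)*(-24) = 10*(-24) = -240)
1/(67035 + L) = 1/(67035 - 240) = 1/66795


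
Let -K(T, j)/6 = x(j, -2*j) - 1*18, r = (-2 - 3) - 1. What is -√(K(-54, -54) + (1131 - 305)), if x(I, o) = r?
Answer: -√970 ≈ -31.145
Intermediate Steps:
r = -6 (r = -5 - 1 = -6)
x(I, o) = -6
K(T, j) = 144 (K(T, j) = -6*(-6 - 1*18) = -6*(-6 - 18) = -6*(-24) = 144)
-√(K(-54, -54) + (1131 - 305)) = -√(144 + (1131 - 305)) = -√(144 + 826) = -√970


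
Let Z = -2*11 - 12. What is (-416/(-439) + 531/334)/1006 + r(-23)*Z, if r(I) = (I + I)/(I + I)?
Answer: -5014823651/147505756 ≈ -33.997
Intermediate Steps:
Z = -34 (Z = -22 - 12 = -34)
r(I) = 1 (r(I) = (2*I)/((2*I)) = (2*I)*(1/(2*I)) = 1)
(-416/(-439) + 531/334)/1006 + r(-23)*Z = (-416/(-439) + 531/334)/1006 + 1*(-34) = (-416*(-1/439) + 531*(1/334))*(1/1006) - 34 = (416/439 + 531/334)*(1/1006) - 34 = (372053/146626)*(1/1006) - 34 = 372053/147505756 - 34 = -5014823651/147505756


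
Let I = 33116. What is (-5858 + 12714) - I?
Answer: -26260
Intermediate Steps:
(-5858 + 12714) - I = (-5858 + 12714) - 1*33116 = 6856 - 33116 = -26260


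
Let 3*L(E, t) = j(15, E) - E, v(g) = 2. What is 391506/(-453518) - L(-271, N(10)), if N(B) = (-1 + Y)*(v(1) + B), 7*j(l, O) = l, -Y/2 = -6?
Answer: -437674021/4761939 ≈ -91.911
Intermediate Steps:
Y = 12 (Y = -2*(-6) = 12)
j(l, O) = l/7
N(B) = 22 + 11*B (N(B) = (-1 + 12)*(2 + B) = 11*(2 + B) = 22 + 11*B)
L(E, t) = 5/7 - E/3 (L(E, t) = ((⅐)*15 - E)/3 = (15/7 - E)/3 = 5/7 - E/3)
391506/(-453518) - L(-271, N(10)) = 391506/(-453518) - (5/7 - ⅓*(-271)) = 391506*(-1/453518) - (5/7 + 271/3) = -195753/226759 - 1*1912/21 = -195753/226759 - 1912/21 = -437674021/4761939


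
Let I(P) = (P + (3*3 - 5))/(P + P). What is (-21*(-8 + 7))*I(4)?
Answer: 21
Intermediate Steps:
I(P) = (4 + P)/(2*P) (I(P) = (P + (9 - 5))/((2*P)) = (P + 4)*(1/(2*P)) = (4 + P)*(1/(2*P)) = (4 + P)/(2*P))
(-21*(-8 + 7))*I(4) = (-21*(-8 + 7))*((½)*(4 + 4)/4) = (-21*(-1))*((½)*(¼)*8) = 21*1 = 21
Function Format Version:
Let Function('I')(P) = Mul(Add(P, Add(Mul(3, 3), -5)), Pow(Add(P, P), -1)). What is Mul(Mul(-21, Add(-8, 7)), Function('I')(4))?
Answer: 21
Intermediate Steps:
Function('I')(P) = Mul(Rational(1, 2), Pow(P, -1), Add(4, P)) (Function('I')(P) = Mul(Add(P, Add(9, -5)), Pow(Mul(2, P), -1)) = Mul(Add(P, 4), Mul(Rational(1, 2), Pow(P, -1))) = Mul(Add(4, P), Mul(Rational(1, 2), Pow(P, -1))) = Mul(Rational(1, 2), Pow(P, -1), Add(4, P)))
Mul(Mul(-21, Add(-8, 7)), Function('I')(4)) = Mul(Mul(-21, Add(-8, 7)), Mul(Rational(1, 2), Pow(4, -1), Add(4, 4))) = Mul(Mul(-21, -1), Mul(Rational(1, 2), Rational(1, 4), 8)) = Mul(21, 1) = 21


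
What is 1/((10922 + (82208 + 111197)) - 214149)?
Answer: -1/9822 ≈ -0.00010181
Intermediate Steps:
1/((10922 + (82208 + 111197)) - 214149) = 1/((10922 + 193405) - 214149) = 1/(204327 - 214149) = 1/(-9822) = -1/9822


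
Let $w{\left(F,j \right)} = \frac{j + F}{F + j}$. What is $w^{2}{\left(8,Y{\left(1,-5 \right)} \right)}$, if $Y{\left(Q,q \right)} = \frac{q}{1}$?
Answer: $1$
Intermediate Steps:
$Y{\left(Q,q \right)} = q$ ($Y{\left(Q,q \right)} = q 1 = q$)
$w{\left(F,j \right)} = 1$ ($w{\left(F,j \right)} = \frac{F + j}{F + j} = 1$)
$w^{2}{\left(8,Y{\left(1,-5 \right)} \right)} = 1^{2} = 1$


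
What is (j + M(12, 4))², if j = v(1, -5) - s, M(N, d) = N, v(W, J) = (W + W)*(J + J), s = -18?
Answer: 100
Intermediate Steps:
v(W, J) = 4*J*W (v(W, J) = (2*W)*(2*J) = 4*J*W)
j = -2 (j = 4*(-5)*1 - 1*(-18) = -20 + 18 = -2)
(j + M(12, 4))² = (-2 + 12)² = 10² = 100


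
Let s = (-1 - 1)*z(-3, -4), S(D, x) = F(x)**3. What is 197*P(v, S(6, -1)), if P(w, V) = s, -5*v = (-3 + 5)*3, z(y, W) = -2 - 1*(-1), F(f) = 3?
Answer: 394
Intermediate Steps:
z(y, W) = -1 (z(y, W) = -2 + 1 = -1)
S(D, x) = 27 (S(D, x) = 3**3 = 27)
v = -6/5 (v = -(-3 + 5)*3/5 = -2*3/5 = -1/5*6 = -6/5 ≈ -1.2000)
s = 2 (s = (-1 - 1)*(-1) = -2*(-1) = 2)
P(w, V) = 2
197*P(v, S(6, -1)) = 197*2 = 394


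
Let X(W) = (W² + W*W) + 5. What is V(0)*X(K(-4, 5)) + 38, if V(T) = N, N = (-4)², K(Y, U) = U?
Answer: 918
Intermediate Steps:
N = 16
V(T) = 16
X(W) = 5 + 2*W² (X(W) = (W² + W²) + 5 = 2*W² + 5 = 5 + 2*W²)
V(0)*X(K(-4, 5)) + 38 = 16*(5 + 2*5²) + 38 = 16*(5 + 2*25) + 38 = 16*(5 + 50) + 38 = 16*55 + 38 = 880 + 38 = 918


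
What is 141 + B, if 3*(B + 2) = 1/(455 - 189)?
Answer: 110923/798 ≈ 139.00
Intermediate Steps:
B = -1595/798 (B = -2 + 1/(3*(455 - 189)) = -2 + (⅓)/266 = -2 + (⅓)*(1/266) = -2 + 1/798 = -1595/798 ≈ -1.9987)
141 + B = 141 - 1595/798 = 110923/798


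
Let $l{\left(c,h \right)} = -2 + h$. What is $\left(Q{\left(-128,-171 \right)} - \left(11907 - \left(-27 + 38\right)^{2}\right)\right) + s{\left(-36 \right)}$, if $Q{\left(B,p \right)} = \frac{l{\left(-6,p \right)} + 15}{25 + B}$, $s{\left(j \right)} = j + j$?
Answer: $- \frac{1221216}{103} \approx -11856.0$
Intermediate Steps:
$s{\left(j \right)} = 2 j$
$Q{\left(B,p \right)} = \frac{13 + p}{25 + B}$ ($Q{\left(B,p \right)} = \frac{\left(-2 + p\right) + 15}{25 + B} = \frac{13 + p}{25 + B}$)
$\left(Q{\left(-128,-171 \right)} - \left(11907 - \left(-27 + 38\right)^{2}\right)\right) + s{\left(-36 \right)} = \left(\frac{13 - 171}{25 - 128} - \left(11907 - \left(-27 + 38\right)^{2}\right)\right) + 2 \left(-36\right) = \left(\frac{1}{-103} \left(-158\right) - \left(11907 - 11^{2}\right)\right) - 72 = \left(\left(- \frac{1}{103}\right) \left(-158\right) + \left(-11907 + 121\right)\right) - 72 = \left(\frac{158}{103} - 11786\right) - 72 = - \frac{1213800}{103} - 72 = - \frac{1221216}{103}$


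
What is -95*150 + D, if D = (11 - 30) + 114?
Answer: -14155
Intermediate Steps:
D = 95 (D = -19 + 114 = 95)
-95*150 + D = -95*150 + 95 = -14250 + 95 = -14155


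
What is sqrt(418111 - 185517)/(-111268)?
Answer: -sqrt(232594)/111268 ≈ -0.0043344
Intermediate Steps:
sqrt(418111 - 185517)/(-111268) = sqrt(232594)*(-1/111268) = -sqrt(232594)/111268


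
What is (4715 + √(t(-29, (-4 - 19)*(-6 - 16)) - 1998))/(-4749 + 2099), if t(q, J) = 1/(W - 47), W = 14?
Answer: -943/530 - I*√2175855/87450 ≈ -1.7792 - 0.016868*I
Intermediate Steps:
t(q, J) = -1/33 (t(q, J) = 1/(14 - 47) = 1/(-33) = -1/33)
(4715 + √(t(-29, (-4 - 19)*(-6 - 16)) - 1998))/(-4749 + 2099) = (4715 + √(-1/33 - 1998))/(-4749 + 2099) = (4715 + √(-65935/33))/(-2650) = (4715 + I*√2175855/33)*(-1/2650) = -943/530 - I*√2175855/87450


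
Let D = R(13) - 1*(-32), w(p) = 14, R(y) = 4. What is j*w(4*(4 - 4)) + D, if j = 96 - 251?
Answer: -2134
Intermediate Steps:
j = -155
D = 36 (D = 4 - 1*(-32) = 4 + 32 = 36)
j*w(4*(4 - 4)) + D = -155*14 + 36 = -2170 + 36 = -2134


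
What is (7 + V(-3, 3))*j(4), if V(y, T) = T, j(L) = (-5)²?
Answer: 250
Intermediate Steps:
j(L) = 25
(7 + V(-3, 3))*j(4) = (7 + 3)*25 = 10*25 = 250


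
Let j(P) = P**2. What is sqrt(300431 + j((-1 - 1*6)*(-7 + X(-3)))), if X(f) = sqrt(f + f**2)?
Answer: sqrt(303126 - 686*sqrt(6)) ≈ 549.04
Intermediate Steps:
sqrt(300431 + j((-1 - 1*6)*(-7 + X(-3)))) = sqrt(300431 + ((-1 - 1*6)*(-7 + sqrt(-3*(1 - 3))))**2) = sqrt(300431 + ((-1 - 6)*(-7 + sqrt(-3*(-2))))**2) = sqrt(300431 + (-7*(-7 + sqrt(6)))**2) = sqrt(300431 + (49 - 7*sqrt(6))**2)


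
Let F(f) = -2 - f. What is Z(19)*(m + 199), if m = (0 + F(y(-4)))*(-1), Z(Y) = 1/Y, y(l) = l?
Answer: 197/19 ≈ 10.368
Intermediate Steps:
m = -2 (m = (0 + (-2 - 1*(-4)))*(-1) = (0 + (-2 + 4))*(-1) = (0 + 2)*(-1) = 2*(-1) = -2)
Z(19)*(m + 199) = (-2 + 199)/19 = (1/19)*197 = 197/19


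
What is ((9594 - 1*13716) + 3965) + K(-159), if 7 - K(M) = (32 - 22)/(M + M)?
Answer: -23845/159 ≈ -149.97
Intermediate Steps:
K(M) = 7 - 5/M (K(M) = 7 - (32 - 22)/(M + M) = 7 - 10/(2*M) = 7 - 10*1/(2*M) = 7 - 5/M)
((9594 - 1*13716) + 3965) + K(-159) = ((9594 - 1*13716) + 3965) + (7 - 5/(-159)) = ((9594 - 13716) + 3965) + (7 - 5*(-1/159)) = (-4122 + 3965) + (7 + 5/159) = -157 + 1118/159 = -23845/159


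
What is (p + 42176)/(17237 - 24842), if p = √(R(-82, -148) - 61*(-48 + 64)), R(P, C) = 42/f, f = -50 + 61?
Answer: -42176/7605 - I*√117634/83655 ≈ -5.5458 - 0.0040999*I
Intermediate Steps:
f = 11
R(P, C) = 42/11
p = I*√117634/11 (p = √(42/11 - 61*(-48 + 64)) = √(42/11 - 61*16) = √(42/11 - 976) = √(-10694/11) = I*√117634/11 ≈ 31.18*I)
(p + 42176)/(17237 - 24842) = (I*√117634/11 + 42176)/(17237 - 24842) = (42176 + I*√117634/11)/(-7605) = (42176 + I*√117634/11)*(-1/7605) = -42176/7605 - I*√117634/83655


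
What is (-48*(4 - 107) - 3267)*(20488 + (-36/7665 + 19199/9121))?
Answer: 16342346916909/475595 ≈ 3.4362e+7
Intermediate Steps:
(-48*(4 - 107) - 3267)*(20488 + (-36/7665 + 19199/9121)) = (-48*(-103) - 3267)*(20488 + (-36*1/7665 + 19199*(1/9121))) = (4944 - 3267)*(20488 + (-12/2555 + 19199/9121)) = 1677*(20488 + 998857/475595) = 1677*(9744989217/475595) = 16342346916909/475595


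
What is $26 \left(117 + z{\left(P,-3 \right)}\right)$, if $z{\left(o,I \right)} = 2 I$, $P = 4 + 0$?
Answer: $2886$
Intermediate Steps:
$P = 4$
$26 \left(117 + z{\left(P,-3 \right)}\right) = 26 \left(117 + 2 \left(-3\right)\right) = 26 \left(117 - 6\right) = 26 \cdot 111 = 2886$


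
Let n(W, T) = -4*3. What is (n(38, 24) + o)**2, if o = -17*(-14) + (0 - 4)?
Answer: 49284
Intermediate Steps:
n(W, T) = -12
o = 234 (o = 238 - 4 = 234)
(n(38, 24) + o)**2 = (-12 + 234)**2 = 222**2 = 49284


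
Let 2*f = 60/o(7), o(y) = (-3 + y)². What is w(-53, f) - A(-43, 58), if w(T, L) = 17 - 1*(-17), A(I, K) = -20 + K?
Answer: -4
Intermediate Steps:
f = 15/8 (f = (60/((-3 + 7)²))/2 = (60/(4²))/2 = (60/16)/2 = (60*(1/16))/2 = (½)*(15/4) = 15/8 ≈ 1.8750)
w(T, L) = 34 (w(T, L) = 17 + 17 = 34)
w(-53, f) - A(-43, 58) = 34 - (-20 + 58) = 34 - 1*38 = 34 - 38 = -4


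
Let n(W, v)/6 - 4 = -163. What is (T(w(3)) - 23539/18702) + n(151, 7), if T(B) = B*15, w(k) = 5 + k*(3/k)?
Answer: -15621007/18702 ≈ -835.26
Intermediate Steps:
n(W, v) = -954 (n(W, v) = 24 + 6*(-163) = 24 - 978 = -954)
w(k) = 8 (w(k) = 5 + 3 = 8)
T(B) = 15*B
(T(w(3)) - 23539/18702) + n(151, 7) = (15*8 - 23539/18702) - 954 = (120 - 23539*1/18702) - 954 = (120 - 23539/18702) - 954 = 2220701/18702 - 954 = -15621007/18702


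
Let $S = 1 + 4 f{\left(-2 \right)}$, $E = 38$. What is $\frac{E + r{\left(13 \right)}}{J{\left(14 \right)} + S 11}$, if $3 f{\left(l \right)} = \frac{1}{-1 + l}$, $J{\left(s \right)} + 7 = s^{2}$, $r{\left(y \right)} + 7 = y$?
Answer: $\frac{99}{439} \approx 0.22551$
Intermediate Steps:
$r{\left(y \right)} = -7 + y$
$J{\left(s \right)} = -7 + s^{2}$
$f{\left(l \right)} = \frac{1}{3 \left(-1 + l\right)}$
$S = \frac{5}{9}$ ($S = 1 + 4 \frac{1}{3 \left(-1 - 2\right)} = 1 + 4 \frac{1}{3 \left(-3\right)} = 1 + 4 \cdot \frac{1}{3} \left(- \frac{1}{3}\right) = 1 + 4 \left(- \frac{1}{9}\right) = 1 - \frac{4}{9} = \frac{5}{9} \approx 0.55556$)
$\frac{E + r{\left(13 \right)}}{J{\left(14 \right)} + S 11} = \frac{38 + \left(-7 + 13\right)}{\left(-7 + 14^{2}\right) + \frac{5}{9} \cdot 11} = \frac{38 + 6}{\left(-7 + 196\right) + \frac{55}{9}} = \frac{44}{189 + \frac{55}{9}} = \frac{44}{\frac{1756}{9}} = 44 \cdot \frac{9}{1756} = \frac{99}{439}$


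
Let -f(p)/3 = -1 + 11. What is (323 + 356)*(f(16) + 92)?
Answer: 42098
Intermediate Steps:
f(p) = -30 (f(p) = -3*(-1 + 11) = -3*10 = -30)
(323 + 356)*(f(16) + 92) = (323 + 356)*(-30 + 92) = 679*62 = 42098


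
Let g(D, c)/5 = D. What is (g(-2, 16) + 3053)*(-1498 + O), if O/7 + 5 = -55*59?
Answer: -73786664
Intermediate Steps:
g(D, c) = 5*D
O = -22750 (O = -35 + 7*(-55*59) = -35 + 7*(-3245) = -35 - 22715 = -22750)
(g(-2, 16) + 3053)*(-1498 + O) = (5*(-2) + 3053)*(-1498 - 22750) = (-10 + 3053)*(-24248) = 3043*(-24248) = -73786664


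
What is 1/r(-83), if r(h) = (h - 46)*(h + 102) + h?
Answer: -1/2534 ≈ -0.00039463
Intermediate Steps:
r(h) = h + (-46 + h)*(102 + h) (r(h) = (-46 + h)*(102 + h) + h = h + (-46 + h)*(102 + h))
1/r(-83) = 1/(-4692 + (-83)² + 57*(-83)) = 1/(-4692 + 6889 - 4731) = 1/(-2534) = -1/2534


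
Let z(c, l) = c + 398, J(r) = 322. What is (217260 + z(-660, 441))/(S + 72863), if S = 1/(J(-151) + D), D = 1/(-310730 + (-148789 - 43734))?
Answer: 17581987905035/5903632472774 ≈ 2.9782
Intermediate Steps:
D = -1/503253 (D = 1/(-310730 - 192523) = 1/(-503253) = -1/503253 ≈ -1.9871e-6)
z(c, l) = 398 + c
S = 503253/162047465 (S = 1/(322 - 1/503253) = 1/(162047465/503253) = 503253/162047465 ≈ 0.0031056)
(217260 + z(-660, 441))/(S + 72863) = (217260 + (398 - 660))/(503253/162047465 + 72863) = (217260 - 262)/(11807264945548/162047465) = 216998*(162047465/11807264945548) = 17581987905035/5903632472774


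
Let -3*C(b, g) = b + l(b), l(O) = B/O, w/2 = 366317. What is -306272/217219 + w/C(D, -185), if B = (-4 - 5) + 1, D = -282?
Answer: 33652449873841/4318096501 ≈ 7793.4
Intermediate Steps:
w = 732634 (w = 2*366317 = 732634)
B = -8 (B = -9 + 1 = -8)
l(O) = -8/O
C(b, g) = -b/3 + 8/(3*b) (C(b, g) = -(b - 8/b)/3 = -b/3 + 8/(3*b))
-306272/217219 + w/C(D, -185) = -306272/217219 + 732634/(((1/3)*(8 - 1*(-282)**2)/(-282))) = -306272*1/217219 + 732634/(((1/3)*(-1/282)*(8 - 1*79524))) = -306272/217219 + 732634/(((1/3)*(-1/282)*(8 - 79524))) = -306272/217219 + 732634/(((1/3)*(-1/282)*(-79516))) = -306272/217219 + 732634/(39758/423) = -306272/217219 + 732634*(423/39758) = -306272/217219 + 154952091/19879 = 33652449873841/4318096501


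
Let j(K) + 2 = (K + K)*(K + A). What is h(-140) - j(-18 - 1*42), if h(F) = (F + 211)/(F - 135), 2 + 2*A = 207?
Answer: 1402979/275 ≈ 5101.7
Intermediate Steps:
A = 205/2 (A = -1 + (1/2)*207 = -1 + 207/2 = 205/2 ≈ 102.50)
h(F) = (211 + F)/(-135 + F)
j(K) = -2 + 2*K*(205/2 + K) (j(K) = -2 + (K + K)*(K + 205/2) = -2 + (2*K)*(205/2 + K) = -2 + 2*K*(205/2 + K))
h(-140) - j(-18 - 1*42) = (211 - 140)/(-135 - 140) - (-2 + 2*(-18 - 1*42)**2 + 205*(-18 - 1*42)) = 71/(-275) - (-2 + 2*(-18 - 42)**2 + 205*(-18 - 42)) = -1/275*71 - (-2 + 2*(-60)**2 + 205*(-60)) = -71/275 - (-2 + 2*3600 - 12300) = -71/275 - (-2 + 7200 - 12300) = -71/275 - 1*(-5102) = -71/275 + 5102 = 1402979/275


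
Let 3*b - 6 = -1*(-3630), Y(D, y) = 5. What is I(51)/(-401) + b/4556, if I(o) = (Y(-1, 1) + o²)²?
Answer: -7735096301/456739 ≈ -16936.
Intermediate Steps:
I(o) = (5 + o²)²
b = 1212 (b = 2 + (-1*(-3630))/3 = 2 + (⅓)*3630 = 2 + 1210 = 1212)
I(51)/(-401) + b/4556 = (5 + 51²)²/(-401) + 1212/4556 = (5 + 2601)²*(-1/401) + 1212*(1/4556) = 2606²*(-1/401) + 303/1139 = 6791236*(-1/401) + 303/1139 = -6791236/401 + 303/1139 = -7735096301/456739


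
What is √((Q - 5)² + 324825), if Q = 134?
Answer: √341466 ≈ 584.35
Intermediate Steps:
√((Q - 5)² + 324825) = √((134 - 5)² + 324825) = √(129² + 324825) = √(16641 + 324825) = √341466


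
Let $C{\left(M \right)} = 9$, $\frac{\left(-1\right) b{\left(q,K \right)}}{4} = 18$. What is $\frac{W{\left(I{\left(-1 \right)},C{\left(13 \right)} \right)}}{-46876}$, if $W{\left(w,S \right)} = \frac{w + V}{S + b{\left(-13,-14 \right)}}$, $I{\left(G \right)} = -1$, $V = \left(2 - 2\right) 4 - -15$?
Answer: $\frac{1}{210942} \approx 4.7406 \cdot 10^{-6}$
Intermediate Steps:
$b{\left(q,K \right)} = -72$ ($b{\left(q,K \right)} = \left(-4\right) 18 = -72$)
$V = 15$ ($V = 0 \cdot 4 + 15 = 0 + 15 = 15$)
$W{\left(w,S \right)} = \frac{15 + w}{-72 + S}$ ($W{\left(w,S \right)} = \frac{w + 15}{S - 72} = \frac{15 + w}{-72 + S}$)
$\frac{W{\left(I{\left(-1 \right)},C{\left(13 \right)} \right)}}{-46876} = \frac{\frac{1}{-72 + 9} \left(15 - 1\right)}{-46876} = \frac{1}{-63} \cdot 14 \left(- \frac{1}{46876}\right) = \left(- \frac{1}{63}\right) 14 \left(- \frac{1}{46876}\right) = \left(- \frac{2}{9}\right) \left(- \frac{1}{46876}\right) = \frac{1}{210942}$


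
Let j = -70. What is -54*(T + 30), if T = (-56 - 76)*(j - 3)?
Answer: -521964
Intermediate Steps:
T = 9636 (T = (-56 - 76)*(-70 - 3) = -132*(-73) = 9636)
-54*(T + 30) = -54*(9636 + 30) = -54*9666 = -521964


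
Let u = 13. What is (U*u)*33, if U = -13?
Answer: -5577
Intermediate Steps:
(U*u)*33 = -13*13*33 = -169*33 = -5577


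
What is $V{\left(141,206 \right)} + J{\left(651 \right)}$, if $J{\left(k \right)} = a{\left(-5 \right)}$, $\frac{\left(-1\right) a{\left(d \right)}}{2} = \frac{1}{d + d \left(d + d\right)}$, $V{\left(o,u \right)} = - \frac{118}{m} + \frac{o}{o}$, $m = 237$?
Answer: $\frac{1627}{3555} \approx 0.45767$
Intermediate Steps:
$V{\left(o,u \right)} = \frac{119}{237}$ ($V{\left(o,u \right)} = - \frac{118}{237} + \frac{o}{o} = \left(-118\right) \frac{1}{237} + 1 = - \frac{118}{237} + 1 = \frac{119}{237}$)
$a{\left(d \right)} = - \frac{2}{d + 2 d^{2}}$ ($a{\left(d \right)} = - \frac{2}{d + d \left(d + d\right)} = - \frac{2}{d + d 2 d} = - \frac{2}{d + 2 d^{2}}$)
$J{\left(k \right)} = - \frac{2}{45}$ ($J{\left(k \right)} = - \frac{2}{\left(-5\right) \left(1 + 2 \left(-5\right)\right)} = \left(-2\right) \left(- \frac{1}{5}\right) \frac{1}{1 - 10} = \left(-2\right) \left(- \frac{1}{5}\right) \frac{1}{-9} = \left(-2\right) \left(- \frac{1}{5}\right) \left(- \frac{1}{9}\right) = - \frac{2}{45}$)
$V{\left(141,206 \right)} + J{\left(651 \right)} = \frac{119}{237} - \frac{2}{45} = \frac{1627}{3555}$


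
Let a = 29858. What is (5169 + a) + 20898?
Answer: 55925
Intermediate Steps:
(5169 + a) + 20898 = (5169 + 29858) + 20898 = 35027 + 20898 = 55925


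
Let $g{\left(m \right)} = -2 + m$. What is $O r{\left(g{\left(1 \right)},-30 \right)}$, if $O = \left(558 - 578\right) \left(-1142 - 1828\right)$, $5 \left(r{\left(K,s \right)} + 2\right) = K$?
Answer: $-130680$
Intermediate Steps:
$r{\left(K,s \right)} = -2 + \frac{K}{5}$
$O = 59400$ ($O = \left(-20\right) \left(-2970\right) = 59400$)
$O r{\left(g{\left(1 \right)},-30 \right)} = 59400 \left(-2 + \frac{-2 + 1}{5}\right) = 59400 \left(-2 + \frac{1}{5} \left(-1\right)\right) = 59400 \left(-2 - \frac{1}{5}\right) = 59400 \left(- \frac{11}{5}\right) = -130680$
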